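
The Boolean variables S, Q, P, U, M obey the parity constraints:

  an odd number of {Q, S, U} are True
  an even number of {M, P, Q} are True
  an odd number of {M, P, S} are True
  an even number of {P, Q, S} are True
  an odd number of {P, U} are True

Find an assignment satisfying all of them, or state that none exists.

S=F; Q=T; P=T; U=F; M=F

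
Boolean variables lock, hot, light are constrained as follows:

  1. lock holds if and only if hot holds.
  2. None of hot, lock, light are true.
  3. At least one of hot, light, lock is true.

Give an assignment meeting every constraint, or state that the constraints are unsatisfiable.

UNSATISFIABLE

Case light = True:
  Constraint (2) is violated (light=T) — contradiction.
Case light = False:
  (2) forces hot = False.
  (1) with hot=F forces lock = False.
  Constraint (3) is violated (hot=F, light=F, lock=F) — contradiction.
Both cases fail — unsatisfiable.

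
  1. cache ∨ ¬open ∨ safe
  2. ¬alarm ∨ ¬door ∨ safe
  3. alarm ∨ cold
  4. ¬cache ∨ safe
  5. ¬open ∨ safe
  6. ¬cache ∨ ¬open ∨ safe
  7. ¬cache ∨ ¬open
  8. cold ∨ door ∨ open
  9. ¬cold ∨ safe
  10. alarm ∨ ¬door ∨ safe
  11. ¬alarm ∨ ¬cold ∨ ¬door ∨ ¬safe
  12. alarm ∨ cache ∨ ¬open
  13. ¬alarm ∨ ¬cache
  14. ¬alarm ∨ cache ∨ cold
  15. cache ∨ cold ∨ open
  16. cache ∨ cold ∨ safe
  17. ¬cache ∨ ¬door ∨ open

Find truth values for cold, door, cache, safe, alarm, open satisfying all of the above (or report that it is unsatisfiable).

Set cold = True.
  then (¬cold ∨ safe) forces safe = True.
Set door = True.
  then (¬alarm ∨ ¬cold ∨ ¬door ∨ ¬safe) forces alarm = False.
Try cache = True:
  (¬cache ∨ ¬open) forces open = False.
  clause (¬cache ∨ ¬door ∨ open) is falsified — backtrack.
So cache = False.
  then (alarm ∨ cache ∨ ¬open) forces open = False.
All clauses satisfied.

cold = True, door = True, cache = False, safe = True, alarm = False, open = False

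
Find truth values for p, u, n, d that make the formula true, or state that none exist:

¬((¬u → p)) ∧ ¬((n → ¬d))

p: False, u: False, n: True, d: True

  ¬((¬u → p)) = True
    ¬u → p = False
      ¬u = True
  ¬((n → ¬d)) = True
    n → ¬d = False
      ¬d = False
Both conjuncts True, so the formula holds.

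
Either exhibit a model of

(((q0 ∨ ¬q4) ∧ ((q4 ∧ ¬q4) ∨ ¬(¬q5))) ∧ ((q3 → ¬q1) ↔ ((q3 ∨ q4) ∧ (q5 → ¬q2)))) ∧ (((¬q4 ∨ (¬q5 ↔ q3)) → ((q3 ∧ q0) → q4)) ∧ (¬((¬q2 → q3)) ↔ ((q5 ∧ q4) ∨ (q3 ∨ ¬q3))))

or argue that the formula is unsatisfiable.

q0=T, q1=T, q2=F, q3=F, q4=T, q5=T

  ((q0 ∨ ¬q4) ∧ ((q4 ∧ ¬q4) ∨ ¬(¬q5))) ∧ ((q3 → ¬q1) ↔ ((q3 ∨ q4) ∧ (q5 → ¬q2))) = True
    (q0 ∨ ¬q4) ∧ ((q4 ∧ ¬q4) ∨ ¬(¬q5)) = True
      q0 ∨ ¬q4 = True
        ¬q4 = False
      (q4 ∧ ¬q4) ∨ ¬(¬q5) = True
        q4 ∧ ¬q4 = False
          ¬q4 = False
        ¬(¬q5) = True
          ¬q5 = False
    (q3 → ¬q1) ↔ ((q3 ∨ q4) ∧ (q5 → ¬q2)) = True
      q3 → ¬q1 = True
        ¬q1 = False
      (q3 ∨ q4) ∧ (q5 → ¬q2) = True
        q3 ∨ q4 = True
        q5 → ¬q2 = True
          ¬q2 = True
  ((¬q4 ∨ (¬q5 ↔ q3)) → ((q3 ∧ q0) → q4)) ∧ (¬((¬q2 → q3)) ↔ ((q5 ∧ q4) ∨ (q3 ∨ ¬q3))) = True
    (¬q4 ∨ (¬q5 ↔ q3)) → ((q3 ∧ q0) → q4) = True
      ¬q4 ∨ (¬q5 ↔ q3) = True
        ¬q4 = False
        ¬q5 ↔ q3 = True
          ¬q5 = False
      (q3 ∧ q0) → q4 = True
        q3 ∧ q0 = False
    ¬((¬q2 → q3)) ↔ ((q5 ∧ q4) ∨ (q3 ∨ ¬q3)) = True
      ¬((¬q2 → q3)) = True
        ¬q2 → q3 = False
          ¬q2 = True
      (q5 ∧ q4) ∨ (q3 ∨ ¬q3) = True
        q5 ∧ q4 = True
        q3 ∨ ¬q3 = True
          ¬q3 = True
Both conjuncts True, so the formula holds.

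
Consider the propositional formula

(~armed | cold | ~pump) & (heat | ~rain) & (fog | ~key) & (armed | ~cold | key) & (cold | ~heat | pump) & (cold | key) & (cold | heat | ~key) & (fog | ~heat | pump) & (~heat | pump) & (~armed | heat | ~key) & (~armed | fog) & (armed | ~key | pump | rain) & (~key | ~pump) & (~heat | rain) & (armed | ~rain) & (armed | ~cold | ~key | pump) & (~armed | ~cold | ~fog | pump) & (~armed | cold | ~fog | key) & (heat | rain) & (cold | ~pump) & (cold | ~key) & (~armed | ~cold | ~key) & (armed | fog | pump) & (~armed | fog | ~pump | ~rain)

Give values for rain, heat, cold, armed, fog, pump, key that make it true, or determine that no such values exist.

rain: True, heat: True, cold: True, armed: True, fog: True, pump: True, key: False

Try rain = False:
  (~heat | rain) forces heat = False.
  clause (heat | rain) is falsified — backtrack.
So rain = True.
  then (heat | ~rain) forces heat = True.
  then (~heat | pump) forces pump = True.
  then (~key | ~pump) forces key = False.
  then (armed | ~rain) forces armed = True.
  then (cold | ~pump) forces cold = True.
  then (~armed | fog | ~pump | ~rain) forces fog = True.
All clauses satisfied.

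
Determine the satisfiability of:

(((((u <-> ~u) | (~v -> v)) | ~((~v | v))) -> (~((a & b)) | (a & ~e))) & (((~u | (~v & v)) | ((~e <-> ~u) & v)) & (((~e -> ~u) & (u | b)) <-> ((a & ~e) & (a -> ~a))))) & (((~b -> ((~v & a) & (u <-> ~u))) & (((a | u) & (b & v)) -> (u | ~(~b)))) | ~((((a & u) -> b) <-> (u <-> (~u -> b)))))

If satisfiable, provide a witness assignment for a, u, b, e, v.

UNSATISFIABLE

Case u = True: the formula simplifies to ((((~v -> v) | ~((~v | v))) -> (~((a & b)) | (a & ~e))) & (((~v & v) | (e & v)) & (e <-> ((a & ~e) & (a -> ~a))))) & (b | ~((a -> b))).
  v = True: simplifies to ((~((a & b)) | (a & ~e)) & (e & (e <-> ((a & ~e) & (a -> ~a))))) & (b | ~((a -> b))).
    e = True: the conjunct e <-> ((a & ~e) & (a -> ~a)) becomes True <-> (False & (a -> ~a)) = False.
    e = False: the conjunct e is False.
  v = False: the conjunct (~v & v) | (e & v) becomes (True & False) | (e & False) = False.
Case u = False: the formula simplifies to ((((~v -> v) | ~((~v | v))) -> (~((a & b)) | (a & ~e))) & (b <-> ((a & ~e) & (a -> ~a)))) & ((b & ((a & (b & v)) -> ~(~b))) | ~(~b)).
  b = True: simplifies to (((~v -> v) | ~((~v | v))) -> (~a | (a & ~e))) & ((a & ~e) & (a -> ~a)).
    a = True: the conjunct a -> ~a becomes True -> ~True = False.
    a = False: the conjunct a is False.
  b = False: the conjunct (b & ((a & (b & v)) -> ~(~b))) | ~(~b) becomes (False & True) | ~True = False.
Both cases fail — unsatisfiable.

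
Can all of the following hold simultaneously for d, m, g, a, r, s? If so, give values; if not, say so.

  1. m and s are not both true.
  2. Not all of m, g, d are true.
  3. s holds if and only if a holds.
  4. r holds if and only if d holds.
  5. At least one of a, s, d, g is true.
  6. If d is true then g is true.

d = False, m = False, g = True, a = True, r = False, s = True

  (1) m=F, s=T — not both ✓
  (2) {m, g, d}: 1/3 true — not all ✓
  (3) s=T, a=T — same ✓
  (4) r=F, d=F — same ✓
  (5) {a, s, d, g}: 3 true — at least one ✓
  (6) d=F ⇒ g: vacuous ✓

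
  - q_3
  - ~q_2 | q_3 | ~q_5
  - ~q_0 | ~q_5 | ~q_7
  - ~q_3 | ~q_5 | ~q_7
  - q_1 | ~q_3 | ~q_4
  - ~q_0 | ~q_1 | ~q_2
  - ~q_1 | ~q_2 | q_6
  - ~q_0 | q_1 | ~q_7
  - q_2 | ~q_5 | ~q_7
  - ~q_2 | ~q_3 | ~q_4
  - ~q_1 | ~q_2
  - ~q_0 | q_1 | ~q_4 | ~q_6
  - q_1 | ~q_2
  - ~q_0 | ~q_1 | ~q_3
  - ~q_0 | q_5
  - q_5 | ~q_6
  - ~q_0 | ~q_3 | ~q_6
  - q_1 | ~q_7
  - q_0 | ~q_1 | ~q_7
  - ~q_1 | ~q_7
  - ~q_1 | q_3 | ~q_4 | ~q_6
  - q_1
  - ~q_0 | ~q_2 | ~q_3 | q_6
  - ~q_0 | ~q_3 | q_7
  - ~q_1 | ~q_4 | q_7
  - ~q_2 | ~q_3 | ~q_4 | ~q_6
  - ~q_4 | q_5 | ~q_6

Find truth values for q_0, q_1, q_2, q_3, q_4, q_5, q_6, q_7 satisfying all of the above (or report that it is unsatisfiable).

q_0 = False, q_1 = True, q_2 = False, q_3 = True, q_4 = False, q_5 = False, q_6 = False, q_7 = False

Unit clause (q_3) forces q_3 = True.
Unit clause (q_1) forces q_1 = True.
In (~q_1 | ~q_2) only ~q_2 is left, so q_2 = False.
In (~q_0 | ~q_1 | ~q_3) only ~q_0 is left, so q_0 = False.
In (q_0 | ~q_1 | ~q_7) only ~q_7 is left, so q_7 = False.
In (~q_1 | ~q_4 | q_7) only ~q_4 is left, so q_4 = False.
Set q_5 = False.
  then (q_5 | ~q_6) forces q_6 = False.
All clauses satisfied.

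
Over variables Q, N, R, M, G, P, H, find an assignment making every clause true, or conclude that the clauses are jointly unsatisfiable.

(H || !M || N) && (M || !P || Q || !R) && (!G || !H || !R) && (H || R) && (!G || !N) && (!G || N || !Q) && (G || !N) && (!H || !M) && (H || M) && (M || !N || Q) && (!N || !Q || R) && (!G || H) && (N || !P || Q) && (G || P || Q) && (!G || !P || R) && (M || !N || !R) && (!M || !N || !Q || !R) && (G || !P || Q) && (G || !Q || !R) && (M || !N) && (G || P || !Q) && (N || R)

Case G = True:
  (!G || !N) forces N = False.
  (!G || N || !Q) forces Q = False.
  (!G || H) forces H = True.
  (!G || !H || !R) forces R = False.
  Clause (N || R) is falsified — contradiction.
Case G = False:
  (G || !N) forces N = False.
  (N || R) forces R = True.
  (G || !Q || !R) forces Q = False.
  (N || !P || Q) forces P = False.
  Clause (G || P || Q) is falsified — contradiction.
Both cases fail, so the formula is unsatisfiable.

UNSATISFIABLE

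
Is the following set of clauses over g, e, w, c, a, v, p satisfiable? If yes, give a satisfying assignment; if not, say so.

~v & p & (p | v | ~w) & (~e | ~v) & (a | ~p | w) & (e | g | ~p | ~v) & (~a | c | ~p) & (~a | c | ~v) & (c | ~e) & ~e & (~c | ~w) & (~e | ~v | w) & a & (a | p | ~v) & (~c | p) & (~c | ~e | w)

g: False, e: False, w: False, c: True, a: True, v: False, p: True

Unit clause (~v) forces v = False.
Unit clause (p) forces p = True.
Unit clause (~e) forces e = False.
Unit clause (a) forces a = True.
In (~a | c | ~p) only c is left, so c = True.
In (~c | ~w) only ~w is left, so w = False.
Set g = False.
All clauses satisfied.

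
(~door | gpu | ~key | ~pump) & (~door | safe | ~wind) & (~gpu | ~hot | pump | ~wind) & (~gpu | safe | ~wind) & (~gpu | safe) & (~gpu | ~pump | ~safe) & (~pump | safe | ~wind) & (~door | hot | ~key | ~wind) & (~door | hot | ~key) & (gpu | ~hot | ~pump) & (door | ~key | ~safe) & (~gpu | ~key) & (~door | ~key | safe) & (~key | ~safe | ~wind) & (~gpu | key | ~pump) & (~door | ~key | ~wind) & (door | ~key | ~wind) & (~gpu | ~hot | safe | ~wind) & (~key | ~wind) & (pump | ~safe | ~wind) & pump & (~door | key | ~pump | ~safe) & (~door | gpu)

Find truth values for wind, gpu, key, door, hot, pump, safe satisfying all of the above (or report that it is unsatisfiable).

wind=F, gpu=F, key=F, door=F, hot=F, pump=T, safe=F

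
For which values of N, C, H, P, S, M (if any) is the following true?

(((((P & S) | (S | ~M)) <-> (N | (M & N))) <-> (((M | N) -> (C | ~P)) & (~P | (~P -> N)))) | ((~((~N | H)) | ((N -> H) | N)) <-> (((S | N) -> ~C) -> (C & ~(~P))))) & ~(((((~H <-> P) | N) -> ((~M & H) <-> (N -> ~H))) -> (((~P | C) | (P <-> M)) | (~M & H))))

The conjunct ~(((((~H <-> P) | N) -> ((~M & H) <-> (N -> ~H))) -> (((~P | C) | (P <-> M)) | (~M & H)))) is unsatisfiable on its own:
  P = True: simplifies to ~((((~H | N) -> ((~M & H) <-> (N -> ~H))) -> ((C | M) | (~M & H)))).
    H = True: simplifies to ~(((N -> (~M <-> ~N)) -> ((C | M) | ~M))).
      M = True: this becomes ~(((N -> N) -> True)) = False.
      M = False: this becomes ~(((N -> ~N) -> True)) = False.
    H = False: this becomes ~((False -> (C | M))) = False.
  P = False: this becomes ~((((H | N) -> ((~M & H) <-> (N -> ~H))) -> True)) = False.
So the whole conjunction is unsatisfiable.

The formula is unsatisfiable.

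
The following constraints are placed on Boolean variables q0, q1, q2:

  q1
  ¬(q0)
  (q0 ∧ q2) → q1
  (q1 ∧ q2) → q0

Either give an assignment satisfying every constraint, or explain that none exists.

Unit clause (q1) forces q1 = True.
Unit clause (¬q0) forces q0 = False.
In (q0 ∨ ¬q1 ∨ ¬q2) only ¬q2 is left, so q2 = False.
Check each clause:
  (q1): q1 holds.
  (¬q0): ¬q0 holds.
  (¬q0 ∨ q1 ∨ ¬q2): ¬q0 holds.
  (q0 ∨ ¬q1 ∨ ¬q2): ¬q2 holds.
All clauses satisfied.

q0=F; q1=T; q2=F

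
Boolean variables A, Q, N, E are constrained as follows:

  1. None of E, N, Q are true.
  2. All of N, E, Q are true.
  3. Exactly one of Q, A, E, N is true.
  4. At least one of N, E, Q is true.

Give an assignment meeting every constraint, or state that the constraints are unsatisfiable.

The formula is unsatisfiable.

Case Q = True:
  Constraint (1) is violated (Q=T) — contradiction.
Case Q = False:
  Constraint (2) is violated (Q=F) — contradiction.
Both cases fail — unsatisfiable.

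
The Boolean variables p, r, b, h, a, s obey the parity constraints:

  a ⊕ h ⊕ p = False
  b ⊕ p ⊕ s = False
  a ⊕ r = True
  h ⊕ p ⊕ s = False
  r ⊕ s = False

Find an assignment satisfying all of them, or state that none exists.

The formula is unsatisfiable.

Adding constraints 1, 3, 4, 5 mod 2: every variable appears an even number of times on the left, so the left side is 0.
But the right sides sum to 1 (mod 2). 0 ≠ 1 — the system is inconsistent.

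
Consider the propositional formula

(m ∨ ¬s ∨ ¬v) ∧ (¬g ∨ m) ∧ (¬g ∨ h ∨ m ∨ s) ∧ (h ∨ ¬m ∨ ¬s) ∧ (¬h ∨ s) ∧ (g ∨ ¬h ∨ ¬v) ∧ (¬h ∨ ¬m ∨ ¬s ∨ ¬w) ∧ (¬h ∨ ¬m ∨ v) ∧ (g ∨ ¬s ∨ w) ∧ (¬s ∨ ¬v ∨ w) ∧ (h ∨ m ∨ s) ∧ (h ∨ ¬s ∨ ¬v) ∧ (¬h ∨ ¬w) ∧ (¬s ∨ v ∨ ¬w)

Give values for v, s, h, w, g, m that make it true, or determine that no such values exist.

v: False, s: False, h: False, w: True, g: True, m: True

Set v = False.
Set s = False.
  then (¬h ∨ s) forces h = False.
  then (h ∨ m ∨ s) forces m = True.
Set w = True.
Set g = True.
All clauses satisfied.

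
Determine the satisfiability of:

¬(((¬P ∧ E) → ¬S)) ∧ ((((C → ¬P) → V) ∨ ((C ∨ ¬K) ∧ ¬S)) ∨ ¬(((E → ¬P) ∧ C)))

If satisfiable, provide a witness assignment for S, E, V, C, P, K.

S = True, E = True, V = True, C = False, P = False, K = True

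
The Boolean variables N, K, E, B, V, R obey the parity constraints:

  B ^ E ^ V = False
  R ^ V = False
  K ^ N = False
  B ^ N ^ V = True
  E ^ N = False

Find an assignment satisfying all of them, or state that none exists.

UNSATISFIABLE

Adding constraints 1, 4, 5 mod 2: every variable appears an even number of times on the left, so the left side is 0.
But the right sides sum to 1 (mod 2). 0 ≠ 1 — the system is inconsistent.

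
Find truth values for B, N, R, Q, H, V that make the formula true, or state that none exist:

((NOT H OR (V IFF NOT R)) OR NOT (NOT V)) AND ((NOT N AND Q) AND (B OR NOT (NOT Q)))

B: True; N: False; R: True; Q: True; H: True; V: False

  (NOT H OR (V IFF NOT R)) OR NOT (NOT V) = True
    NOT H OR (V IFF NOT R) = True
      NOT H = False
      V IFF NOT R = True
        NOT R = False
    NOT (NOT V) = False
      NOT V = True
  (NOT N AND Q) AND (B OR NOT (NOT Q)) = True
    NOT N AND Q = True
      NOT N = True
    B OR NOT (NOT Q) = True
      NOT (NOT Q) = True
        NOT Q = False
Both conjuncts True, so the formula holds.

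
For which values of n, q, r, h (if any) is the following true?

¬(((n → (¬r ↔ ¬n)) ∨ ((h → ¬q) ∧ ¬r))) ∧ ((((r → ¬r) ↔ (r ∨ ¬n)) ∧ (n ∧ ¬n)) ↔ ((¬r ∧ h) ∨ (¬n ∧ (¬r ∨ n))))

Case n = True: the formula simplifies to ¬((r ∨ ((h → ¬q) ∧ ¬r))) ∧ ¬((¬r ∧ h)).
  r = True: the conjunct ¬((r ∨ ((h → ¬q) ∧ ¬r))) becomes ¬((True ∨ False)) = False.
  r = False: simplifies to ¬((h → ¬q)) ∧ ¬h.
    h = True: the conjunct ¬h is False.
    h = False: the conjunct ¬((h → ¬q)) becomes ¬((False → ¬q)) = False.
Case n = False: the conjunct ¬(((n → (¬r ↔ ¬n)) ∨ ((h → ¬q) ∧ ¬r))) becomes ¬((True ∨ ((h → ¬q) ∧ ¬r))) = False.
Both cases fail — unsatisfiable.

Unsatisfiable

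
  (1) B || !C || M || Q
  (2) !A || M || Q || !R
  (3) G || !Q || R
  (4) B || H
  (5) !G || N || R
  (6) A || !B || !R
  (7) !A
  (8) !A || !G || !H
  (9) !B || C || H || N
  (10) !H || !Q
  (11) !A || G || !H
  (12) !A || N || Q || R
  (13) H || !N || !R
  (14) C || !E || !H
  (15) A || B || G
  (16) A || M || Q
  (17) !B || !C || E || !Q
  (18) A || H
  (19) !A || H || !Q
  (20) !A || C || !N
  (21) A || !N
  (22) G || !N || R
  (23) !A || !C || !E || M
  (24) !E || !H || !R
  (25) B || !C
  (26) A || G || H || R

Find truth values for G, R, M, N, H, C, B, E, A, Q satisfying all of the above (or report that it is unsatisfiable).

G: True; R: True; M: True; N: False; H: True; C: False; B: False; E: False; A: False; Q: False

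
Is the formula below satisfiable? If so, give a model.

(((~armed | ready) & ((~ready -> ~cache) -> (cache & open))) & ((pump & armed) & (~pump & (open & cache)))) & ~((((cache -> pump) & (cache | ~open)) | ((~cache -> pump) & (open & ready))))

Case pump = True: the conjunct ~pump is False.
Case pump = False: the conjunct pump is False.
Both cases fail — unsatisfiable.

Unsatisfiable — no assignment works.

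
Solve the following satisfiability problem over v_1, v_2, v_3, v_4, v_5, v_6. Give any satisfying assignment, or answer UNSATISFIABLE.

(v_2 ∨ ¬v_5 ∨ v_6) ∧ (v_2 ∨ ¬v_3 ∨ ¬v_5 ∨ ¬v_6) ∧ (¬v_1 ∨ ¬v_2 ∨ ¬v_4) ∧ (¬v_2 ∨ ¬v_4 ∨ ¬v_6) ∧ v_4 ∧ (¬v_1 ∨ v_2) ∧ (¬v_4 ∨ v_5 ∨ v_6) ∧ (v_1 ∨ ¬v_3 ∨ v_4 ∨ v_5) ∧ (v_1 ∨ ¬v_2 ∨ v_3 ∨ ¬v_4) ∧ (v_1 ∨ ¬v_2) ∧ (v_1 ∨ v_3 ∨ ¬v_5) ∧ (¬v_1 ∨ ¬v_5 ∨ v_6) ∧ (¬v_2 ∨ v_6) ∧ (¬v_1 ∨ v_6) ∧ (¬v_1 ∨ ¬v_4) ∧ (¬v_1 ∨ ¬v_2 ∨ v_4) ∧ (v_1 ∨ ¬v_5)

Unit clause (v_4) forces v_4 = True.
In (¬v_1 ∨ ¬v_4) only ¬v_1 is left, so v_1 = False.
In (v_1 ∨ ¬v_5) only ¬v_5 is left, so v_5 = False.
In (¬v_4 ∨ v_5 ∨ v_6) only v_6 is left, so v_6 = True.
In (v_1 ∨ ¬v_2) only ¬v_2 is left, so v_2 = False.
Set v_3 = True.
All clauses satisfied.

v_1=F; v_2=F; v_3=T; v_4=T; v_5=F; v_6=T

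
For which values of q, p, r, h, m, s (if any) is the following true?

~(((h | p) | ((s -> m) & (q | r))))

q: False, p: False, r: True, h: False, m: False, s: True

  ~(((h | p) | ((s -> m) & (q | r)))) = True
    (h | p) | ((s -> m) & (q | r)) = False
      h | p = False
      (s -> m) & (q | r) = False
        s -> m = False
        q | r = True
The formula evaluates to True.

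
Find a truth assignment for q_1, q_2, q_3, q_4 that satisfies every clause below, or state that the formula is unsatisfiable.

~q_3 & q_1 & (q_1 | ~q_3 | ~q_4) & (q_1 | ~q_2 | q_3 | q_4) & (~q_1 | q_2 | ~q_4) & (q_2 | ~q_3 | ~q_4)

q_1=T; q_2=T; q_3=F; q_4=T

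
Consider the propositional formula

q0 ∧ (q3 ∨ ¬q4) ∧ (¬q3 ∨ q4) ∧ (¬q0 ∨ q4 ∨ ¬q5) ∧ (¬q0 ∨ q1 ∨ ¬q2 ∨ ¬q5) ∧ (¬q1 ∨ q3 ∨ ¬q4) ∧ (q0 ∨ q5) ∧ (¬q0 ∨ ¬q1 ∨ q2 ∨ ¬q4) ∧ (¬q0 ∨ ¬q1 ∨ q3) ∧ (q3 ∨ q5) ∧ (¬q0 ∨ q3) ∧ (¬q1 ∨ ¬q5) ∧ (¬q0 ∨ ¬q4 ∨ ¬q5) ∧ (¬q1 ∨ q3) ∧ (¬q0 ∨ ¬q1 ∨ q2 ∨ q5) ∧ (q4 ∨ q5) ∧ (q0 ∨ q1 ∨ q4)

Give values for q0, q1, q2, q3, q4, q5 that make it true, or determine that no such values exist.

Unit clause (q0) forces q0 = True.
In (¬q0 ∨ q3) only q3 is left, so q3 = True.
In (¬q3 ∨ q4) only q4 is left, so q4 = True.
In (¬q0 ∨ ¬q4 ∨ ¬q5) only ¬q5 is left, so q5 = False.
Set q1 = True.
  then (¬q0 ∨ ¬q1 ∨ q2 ∨ ¬q4) forces q2 = True.
All clauses satisfied.

q0=T, q1=T, q2=T, q3=T, q4=T, q5=F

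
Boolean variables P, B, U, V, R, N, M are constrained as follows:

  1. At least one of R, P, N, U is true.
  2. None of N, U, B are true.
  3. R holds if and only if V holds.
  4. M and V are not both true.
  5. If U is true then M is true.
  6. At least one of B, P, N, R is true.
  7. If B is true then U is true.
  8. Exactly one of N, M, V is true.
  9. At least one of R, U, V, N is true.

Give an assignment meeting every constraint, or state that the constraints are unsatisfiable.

P = False, B = False, U = False, V = True, R = True, N = False, M = False

  (1) {R, P, N, U}: 1 true — at least one ✓
  (2) {N, U, B}: 0 true — none ✓
  (3) R=T, V=T — same ✓
  (4) M=F, V=T — not both ✓
  (5) U=F ⇒ M: vacuous ✓
  (6) {B, P, N, R}: 1 true — at least one ✓
  (7) B=F ⇒ U: vacuous ✓
  (8) {N, M, V}: 1 true — exactly one ✓
  (9) {R, U, V, N}: 2 true — at least one ✓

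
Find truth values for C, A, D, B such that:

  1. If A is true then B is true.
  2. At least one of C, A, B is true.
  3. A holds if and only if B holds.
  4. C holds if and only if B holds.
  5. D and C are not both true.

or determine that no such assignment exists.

C=T; A=T; D=F; B=T

  (1) A=T ⇒ B: T ✓
  (2) {C, A, B}: 3 true — at least one ✓
  (3) A=T, B=T — same ✓
  (4) C=T, B=T — same ✓
  (5) D=F, C=T — not both ✓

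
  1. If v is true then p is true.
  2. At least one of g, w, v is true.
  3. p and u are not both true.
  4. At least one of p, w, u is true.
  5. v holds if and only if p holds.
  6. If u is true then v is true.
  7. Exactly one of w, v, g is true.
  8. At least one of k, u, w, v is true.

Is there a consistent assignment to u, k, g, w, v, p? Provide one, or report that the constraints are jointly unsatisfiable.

u = False, k = False, g = False, w = False, v = True, p = True

  (1) v=T ⇒ p: T ✓
  (2) {g, w, v}: 1 true — at least one ✓
  (3) p=T, u=F — not both ✓
  (4) {p, w, u}: 1 true — at least one ✓
  (5) v=T, p=T — same ✓
  (6) u=F ⇒ v: vacuous ✓
  (7) {w, v, g}: 1 true — exactly one ✓
  (8) {k, u, w, v}: 1 true — at least one ✓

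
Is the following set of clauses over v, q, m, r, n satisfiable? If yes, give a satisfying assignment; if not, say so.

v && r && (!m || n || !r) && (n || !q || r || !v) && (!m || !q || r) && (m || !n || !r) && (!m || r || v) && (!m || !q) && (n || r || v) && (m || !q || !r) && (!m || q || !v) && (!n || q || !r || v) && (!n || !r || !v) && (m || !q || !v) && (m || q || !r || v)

v=T; q=F; m=F; r=T; n=F

Unit clause (v) forces v = True.
Unit clause (r) forces r = True.
In (!n || !r || !v) only !n is left, so n = False.
In (!m || n || !r) only !m is left, so m = False.
In (m || !q || !r) only !q is left, so q = False.
All clauses satisfied.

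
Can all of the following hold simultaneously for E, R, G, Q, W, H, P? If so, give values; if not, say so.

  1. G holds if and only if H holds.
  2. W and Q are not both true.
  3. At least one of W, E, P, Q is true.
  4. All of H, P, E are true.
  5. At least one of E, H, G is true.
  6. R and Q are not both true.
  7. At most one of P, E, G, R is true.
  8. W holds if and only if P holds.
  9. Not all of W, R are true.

Case E = True:
  (4) forces H = True.
  (1) with H=T forces G = True.
  Constraint (7) is violated (E=T, G=T) — contradiction.
Case E = False:
  Constraint (4) is violated (E=F) — contradiction.
Both cases fail — unsatisfiable.

UNSATISFIABLE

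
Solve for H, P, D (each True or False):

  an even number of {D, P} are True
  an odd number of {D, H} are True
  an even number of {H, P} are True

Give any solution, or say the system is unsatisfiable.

Adding constraints 1, 2, 3 mod 2: every variable appears an even number of times on the left, so the left side is 0.
But the right sides sum to 1 (mod 2). 0 ≠ 1 — the system is inconsistent.

Unsatisfiable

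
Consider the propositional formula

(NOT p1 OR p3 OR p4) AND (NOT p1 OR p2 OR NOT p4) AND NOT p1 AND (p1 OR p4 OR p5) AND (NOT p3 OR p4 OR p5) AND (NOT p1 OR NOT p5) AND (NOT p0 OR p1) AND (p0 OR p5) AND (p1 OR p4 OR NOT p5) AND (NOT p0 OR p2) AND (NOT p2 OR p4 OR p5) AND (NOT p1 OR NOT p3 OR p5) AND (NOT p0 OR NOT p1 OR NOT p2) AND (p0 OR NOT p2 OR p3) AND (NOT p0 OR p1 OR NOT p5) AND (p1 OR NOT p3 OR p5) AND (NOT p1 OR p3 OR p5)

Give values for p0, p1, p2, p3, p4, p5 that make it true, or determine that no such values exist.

Unit clause (NOT p1) forces p1 = False.
In (NOT p0 OR p1) only NOT p0 is left, so p0 = False.
In (p0 OR p5) only p5 is left, so p5 = True.
In (p1 OR p4 OR NOT p5) only p4 is left, so p4 = True.
Set p2 = True.
  then (p0 OR NOT p2 OR p3) forces p3 = True.
All clauses satisfied.

p0 = False, p1 = False, p2 = True, p3 = True, p4 = True, p5 = True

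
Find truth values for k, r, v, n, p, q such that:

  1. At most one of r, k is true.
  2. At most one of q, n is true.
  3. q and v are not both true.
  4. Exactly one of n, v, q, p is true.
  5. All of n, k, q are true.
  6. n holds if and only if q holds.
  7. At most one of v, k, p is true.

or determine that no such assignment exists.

Case n = True:
  (2) with n=T forces q = False.
  Constraint (5) is violated (q=F) — contradiction.
Case n = False:
  Constraint (5) is violated (n=F) — contradiction.
Both cases fail — unsatisfiable.

The formula is unsatisfiable.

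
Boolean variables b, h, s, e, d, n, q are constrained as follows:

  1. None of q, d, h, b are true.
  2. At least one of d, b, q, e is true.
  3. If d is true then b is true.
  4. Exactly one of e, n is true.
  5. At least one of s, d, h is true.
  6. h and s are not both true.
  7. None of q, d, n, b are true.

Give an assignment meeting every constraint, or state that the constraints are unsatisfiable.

b = False, h = False, s = True, e = True, d = False, n = False, q = False

  (1) {q, d, h, b}: 0 true — none ✓
  (2) {d, b, q, e}: 1 true — at least one ✓
  (3) d=F ⇒ b: vacuous ✓
  (4) {e, n}: 1 true — exactly one ✓
  (5) {s, d, h}: 1 true — at least one ✓
  (6) h=F, s=T — not both ✓
  (7) {q, d, n, b}: 0 true — none ✓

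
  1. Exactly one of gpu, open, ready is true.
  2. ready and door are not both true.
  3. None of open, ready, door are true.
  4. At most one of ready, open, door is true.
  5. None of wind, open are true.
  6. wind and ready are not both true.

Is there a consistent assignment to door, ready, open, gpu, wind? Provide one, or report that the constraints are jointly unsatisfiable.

door = False, ready = False, open = False, gpu = True, wind = False

  (1) {gpu, open, ready}: 1 true — exactly one ✓
  (2) ready=F, door=F — not both ✓
  (3) {open, ready, door}: 0 true — none ✓
  (4) {ready, open, door}: 0 true — at most one ✓
  (5) {wind, open}: 0 true — none ✓
  (6) wind=F, ready=F — not both ✓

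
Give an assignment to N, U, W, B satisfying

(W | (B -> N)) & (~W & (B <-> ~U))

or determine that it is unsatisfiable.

N: False; U: True; W: False; B: False

  W | (B -> N) = True
    B -> N = True
  ~W & (B <-> ~U) = True
    ~W = True
    B <-> ~U = True
      ~U = False
Both conjuncts True, so the formula holds.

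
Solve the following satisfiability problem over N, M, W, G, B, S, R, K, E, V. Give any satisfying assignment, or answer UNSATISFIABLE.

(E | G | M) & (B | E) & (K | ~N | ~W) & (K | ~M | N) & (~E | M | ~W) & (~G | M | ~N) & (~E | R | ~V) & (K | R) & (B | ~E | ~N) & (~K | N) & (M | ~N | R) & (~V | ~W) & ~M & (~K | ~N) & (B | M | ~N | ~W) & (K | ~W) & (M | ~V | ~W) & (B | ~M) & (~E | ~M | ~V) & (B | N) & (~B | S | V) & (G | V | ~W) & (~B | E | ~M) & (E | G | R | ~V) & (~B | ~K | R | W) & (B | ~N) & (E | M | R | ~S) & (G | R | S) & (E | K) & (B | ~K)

Unit clause (~M) forces M = False.
Set N = True.
  then (~G | M | ~N) forces G = False.
  then (M | ~N | R) forces R = True.
  then (~K | ~N) forces K = False.
  then (K | ~W) forces W = False.
  then (B | ~N) forces B = True.
  then (E | K) forces E = True.
Set S = True.
Set V = True.
All clauses satisfied.

N = True, M = False, W = False, G = False, B = True, S = True, R = True, K = False, E = True, V = True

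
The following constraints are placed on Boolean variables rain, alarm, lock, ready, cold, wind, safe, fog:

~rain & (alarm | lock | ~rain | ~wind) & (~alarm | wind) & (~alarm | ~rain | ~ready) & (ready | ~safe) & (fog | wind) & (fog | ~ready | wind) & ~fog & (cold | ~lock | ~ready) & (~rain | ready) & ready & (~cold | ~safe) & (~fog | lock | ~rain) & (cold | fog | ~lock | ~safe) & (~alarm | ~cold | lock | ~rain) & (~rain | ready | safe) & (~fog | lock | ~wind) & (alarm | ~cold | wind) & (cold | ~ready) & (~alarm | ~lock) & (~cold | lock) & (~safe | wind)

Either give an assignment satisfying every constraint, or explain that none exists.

rain = False, alarm = False, lock = True, ready = True, cold = True, wind = True, safe = False, fog = False

Unit clause (~rain) forces rain = False.
Unit clause (~fog) forces fog = False.
Unit clause (ready) forces ready = True.
In (cold | ~ready) only cold is left, so cold = True.
In (~cold | lock) only lock is left, so lock = True.
In (fog | wind) only wind is left, so wind = True.
In (~cold | ~safe) only ~safe is left, so safe = False.
In (~alarm | ~lock) only ~alarm is left, so alarm = False.
All clauses satisfied.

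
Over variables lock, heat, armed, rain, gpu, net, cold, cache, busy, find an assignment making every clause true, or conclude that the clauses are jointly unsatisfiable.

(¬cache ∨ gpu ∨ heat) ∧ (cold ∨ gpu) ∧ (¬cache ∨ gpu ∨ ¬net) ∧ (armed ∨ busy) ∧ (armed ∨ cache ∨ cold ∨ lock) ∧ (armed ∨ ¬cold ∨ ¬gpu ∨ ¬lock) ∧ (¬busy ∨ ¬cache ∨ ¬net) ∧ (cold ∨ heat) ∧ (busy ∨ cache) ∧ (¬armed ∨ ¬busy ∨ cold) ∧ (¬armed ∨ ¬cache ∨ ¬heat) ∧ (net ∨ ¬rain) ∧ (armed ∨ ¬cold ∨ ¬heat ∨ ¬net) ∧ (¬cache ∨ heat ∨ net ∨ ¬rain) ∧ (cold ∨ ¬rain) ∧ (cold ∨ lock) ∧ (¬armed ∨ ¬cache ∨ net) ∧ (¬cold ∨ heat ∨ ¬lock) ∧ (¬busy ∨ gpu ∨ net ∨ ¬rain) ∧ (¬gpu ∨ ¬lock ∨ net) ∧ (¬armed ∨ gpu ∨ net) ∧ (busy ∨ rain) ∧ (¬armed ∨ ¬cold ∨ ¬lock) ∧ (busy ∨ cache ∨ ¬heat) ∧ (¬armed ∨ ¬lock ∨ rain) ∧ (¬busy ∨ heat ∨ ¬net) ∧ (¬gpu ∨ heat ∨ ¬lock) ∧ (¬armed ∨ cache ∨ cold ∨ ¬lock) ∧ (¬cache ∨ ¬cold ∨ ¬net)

lock = False, heat = True, armed = True, rain = True, gpu = False, net = True, cold = True, cache = False, busy = True

Set lock = False.
  then (cold ∨ lock) forces cold = True.
Set heat = True.
Set armed = True.
  then (¬armed ∨ ¬cache ∨ ¬heat) forces cache = False.
  then (busy ∨ cache ∨ ¬heat) forces busy = True.
Set rain = True.
  then (net ∨ ¬rain) forces net = True.
Set gpu = False.
All clauses satisfied.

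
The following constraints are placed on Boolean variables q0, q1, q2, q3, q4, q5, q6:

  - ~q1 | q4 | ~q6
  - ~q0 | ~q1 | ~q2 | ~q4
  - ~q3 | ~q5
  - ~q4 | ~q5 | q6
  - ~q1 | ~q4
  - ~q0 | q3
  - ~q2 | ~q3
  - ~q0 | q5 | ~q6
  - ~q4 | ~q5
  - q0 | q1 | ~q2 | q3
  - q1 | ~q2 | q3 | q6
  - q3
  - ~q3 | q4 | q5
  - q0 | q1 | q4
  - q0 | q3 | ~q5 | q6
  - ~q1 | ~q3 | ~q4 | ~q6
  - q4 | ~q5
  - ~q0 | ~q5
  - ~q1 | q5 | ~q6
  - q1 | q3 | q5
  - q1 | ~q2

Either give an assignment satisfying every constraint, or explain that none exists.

q0 = True, q1 = False, q2 = False, q3 = True, q4 = True, q5 = False, q6 = False

Unit clause (q3) forces q3 = True.
In (~q3 | ~q5) only ~q5 is left, so q5 = False.
In (~q2 | ~q3) only ~q2 is left, so q2 = False.
In (~q3 | q4 | q5) only q4 is left, so q4 = True.
In (~q1 | ~q4) only ~q1 is left, so q1 = False.
Set q0 = True.
  then (~q0 | q5 | ~q6) forces q6 = False.
All clauses satisfied.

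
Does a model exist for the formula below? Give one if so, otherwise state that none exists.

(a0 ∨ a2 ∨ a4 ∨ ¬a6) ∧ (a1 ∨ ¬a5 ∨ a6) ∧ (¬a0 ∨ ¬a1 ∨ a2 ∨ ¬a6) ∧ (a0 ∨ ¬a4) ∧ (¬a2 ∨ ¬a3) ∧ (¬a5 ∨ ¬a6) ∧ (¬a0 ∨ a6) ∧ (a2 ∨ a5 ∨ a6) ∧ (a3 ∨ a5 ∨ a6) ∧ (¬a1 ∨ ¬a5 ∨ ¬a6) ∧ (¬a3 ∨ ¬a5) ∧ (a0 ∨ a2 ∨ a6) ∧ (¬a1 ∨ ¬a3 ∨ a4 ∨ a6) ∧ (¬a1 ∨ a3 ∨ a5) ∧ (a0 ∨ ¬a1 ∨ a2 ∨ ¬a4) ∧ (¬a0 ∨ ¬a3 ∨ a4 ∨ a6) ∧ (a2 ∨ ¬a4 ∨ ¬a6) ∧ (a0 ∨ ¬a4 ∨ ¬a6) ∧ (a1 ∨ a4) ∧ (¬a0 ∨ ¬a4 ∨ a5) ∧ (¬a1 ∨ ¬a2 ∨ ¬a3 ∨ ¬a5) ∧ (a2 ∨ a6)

a0: False; a1: True; a2: True; a3: False; a4: False; a5: True; a6: False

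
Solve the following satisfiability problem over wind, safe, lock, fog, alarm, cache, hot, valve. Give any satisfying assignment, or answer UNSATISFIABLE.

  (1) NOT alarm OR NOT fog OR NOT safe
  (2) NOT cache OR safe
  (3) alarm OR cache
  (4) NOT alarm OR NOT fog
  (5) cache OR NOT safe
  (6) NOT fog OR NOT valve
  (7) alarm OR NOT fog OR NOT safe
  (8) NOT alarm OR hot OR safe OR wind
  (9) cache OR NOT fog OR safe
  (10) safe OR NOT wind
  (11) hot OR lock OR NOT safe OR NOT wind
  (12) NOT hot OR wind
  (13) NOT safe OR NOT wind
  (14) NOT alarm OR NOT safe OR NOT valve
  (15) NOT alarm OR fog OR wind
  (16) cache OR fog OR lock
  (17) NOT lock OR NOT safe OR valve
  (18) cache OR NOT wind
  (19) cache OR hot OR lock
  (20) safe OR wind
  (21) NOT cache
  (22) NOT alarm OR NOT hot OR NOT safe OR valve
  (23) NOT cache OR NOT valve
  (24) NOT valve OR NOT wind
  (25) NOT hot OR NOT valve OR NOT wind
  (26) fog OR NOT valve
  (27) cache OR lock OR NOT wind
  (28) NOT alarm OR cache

Unsatisfiable

Case cache = True:
  Clause (NOT cache) is falsified — contradiction.
Case cache = False:
  (alarm OR cache) forces alarm = True.
  Clause (NOT alarm OR cache) is falsified — contradiction.
Both cases fail, so the formula is unsatisfiable.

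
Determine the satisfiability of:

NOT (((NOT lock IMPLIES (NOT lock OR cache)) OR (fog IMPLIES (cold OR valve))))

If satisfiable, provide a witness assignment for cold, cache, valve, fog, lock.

Case lock = True: the formula becomes NOT ((True OR (fog IMPLIES (cold OR valve)))) = False.
Case lock = False: the formula becomes NOT ((True OR (fog IMPLIES (cold OR valve)))) = False.
Both cases fail — unsatisfiable.

Unsatisfiable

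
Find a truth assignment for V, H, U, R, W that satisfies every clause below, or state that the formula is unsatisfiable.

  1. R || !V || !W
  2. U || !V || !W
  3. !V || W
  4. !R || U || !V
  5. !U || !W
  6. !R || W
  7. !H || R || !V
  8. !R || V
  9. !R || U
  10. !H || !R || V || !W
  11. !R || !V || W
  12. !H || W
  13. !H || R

V: False; H: False; U: False; R: False; W: True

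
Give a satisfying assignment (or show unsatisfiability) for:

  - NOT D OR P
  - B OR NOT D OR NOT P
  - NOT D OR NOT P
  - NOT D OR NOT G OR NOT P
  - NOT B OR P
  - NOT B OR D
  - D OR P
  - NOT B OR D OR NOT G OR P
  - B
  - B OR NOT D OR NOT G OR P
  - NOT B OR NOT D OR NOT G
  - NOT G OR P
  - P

The formula is unsatisfiable.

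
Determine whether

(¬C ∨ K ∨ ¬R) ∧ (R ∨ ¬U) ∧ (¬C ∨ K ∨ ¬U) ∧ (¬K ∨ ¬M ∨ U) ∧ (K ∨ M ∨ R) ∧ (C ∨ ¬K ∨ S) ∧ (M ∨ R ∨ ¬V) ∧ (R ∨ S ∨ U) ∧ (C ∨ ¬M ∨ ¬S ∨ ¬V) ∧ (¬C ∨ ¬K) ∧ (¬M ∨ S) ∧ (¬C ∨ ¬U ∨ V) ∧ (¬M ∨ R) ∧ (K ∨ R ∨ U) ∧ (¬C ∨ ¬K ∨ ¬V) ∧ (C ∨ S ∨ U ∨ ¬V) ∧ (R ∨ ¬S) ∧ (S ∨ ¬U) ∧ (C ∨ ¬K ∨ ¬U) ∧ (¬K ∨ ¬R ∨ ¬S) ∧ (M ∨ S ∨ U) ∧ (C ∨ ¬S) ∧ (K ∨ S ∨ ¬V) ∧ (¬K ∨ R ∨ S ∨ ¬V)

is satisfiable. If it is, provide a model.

No satisfying assignment exists.

Case S = True:
  (R ∨ ¬S) forces R = True.
  (¬K ∨ ¬R ∨ ¬S) forces K = False.
  (¬C ∨ K ∨ ¬R) forces C = False.
  Clause (C ∨ ¬S) is falsified — contradiction.
Case S = False:
  (¬M ∨ S) forces M = False.
  (S ∨ ¬U) forces U = False.
  Clause (M ∨ S ∨ U) is falsified — contradiction.
Both cases fail, so the formula is unsatisfiable.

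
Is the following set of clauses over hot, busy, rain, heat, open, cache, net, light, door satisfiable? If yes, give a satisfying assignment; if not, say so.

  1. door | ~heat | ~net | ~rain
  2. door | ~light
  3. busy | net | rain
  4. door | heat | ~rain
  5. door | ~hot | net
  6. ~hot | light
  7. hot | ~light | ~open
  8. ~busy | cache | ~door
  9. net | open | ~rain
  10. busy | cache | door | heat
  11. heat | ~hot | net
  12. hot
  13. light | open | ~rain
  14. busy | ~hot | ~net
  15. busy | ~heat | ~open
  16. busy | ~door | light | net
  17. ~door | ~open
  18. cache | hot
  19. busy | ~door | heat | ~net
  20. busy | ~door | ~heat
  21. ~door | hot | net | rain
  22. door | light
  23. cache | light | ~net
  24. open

Case hot = True:
  (~hot | light) forces light = True.
  (door | ~light) forces door = True.
  (~door | ~open) forces open = False.
  Clause (open) is falsified — contradiction.
Case hot = False:
  Clause (hot) is falsified — contradiction.
Both cases fail, so the formula is unsatisfiable.

The formula is unsatisfiable.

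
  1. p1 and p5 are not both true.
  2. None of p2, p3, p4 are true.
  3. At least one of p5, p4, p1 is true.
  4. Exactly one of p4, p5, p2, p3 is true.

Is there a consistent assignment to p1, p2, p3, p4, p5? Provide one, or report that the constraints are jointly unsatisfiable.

p1 = False; p2 = False; p3 = False; p4 = False; p5 = True

  (1) p1=F, p5=T — not both ✓
  (2) {p2, p3, p4}: 0 true — none ✓
  (3) {p5, p4, p1}: 1 true — at least one ✓
  (4) {p4, p5, p2, p3}: 1 true — exactly one ✓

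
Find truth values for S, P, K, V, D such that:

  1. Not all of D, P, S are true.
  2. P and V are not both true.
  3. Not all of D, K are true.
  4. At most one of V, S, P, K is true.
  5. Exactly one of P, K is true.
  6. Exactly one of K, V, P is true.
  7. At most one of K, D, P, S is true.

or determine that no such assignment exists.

S = False; P = True; K = False; V = False; D = False

  (1) {D, P, S}: 1/3 true — not all ✓
  (2) P=T, V=F — not both ✓
  (3) {D, K}: 0/2 true — not all ✓
  (4) {V, S, P, K}: 1 true — at most one ✓
  (5) {P, K}: 1 true — exactly one ✓
  (6) {K, V, P}: 1 true — exactly one ✓
  (7) {K, D, P, S}: 1 true — at most one ✓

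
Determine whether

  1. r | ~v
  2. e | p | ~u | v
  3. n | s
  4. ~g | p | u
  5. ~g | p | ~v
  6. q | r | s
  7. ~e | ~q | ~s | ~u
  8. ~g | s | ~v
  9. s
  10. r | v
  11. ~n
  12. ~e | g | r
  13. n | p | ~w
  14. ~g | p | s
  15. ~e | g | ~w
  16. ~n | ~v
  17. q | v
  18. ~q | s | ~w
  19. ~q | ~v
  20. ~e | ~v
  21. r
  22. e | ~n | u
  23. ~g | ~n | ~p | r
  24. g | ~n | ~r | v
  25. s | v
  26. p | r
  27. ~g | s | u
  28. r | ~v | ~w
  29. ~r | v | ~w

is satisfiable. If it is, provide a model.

Unit clause (s) forces s = True.
Unit clause (~n) forces n = False.
Unit clause (r) forces r = True.
Set u = True.
Set v = True.
  then (~q | ~v) forces q = False.
  then (~e | ~v) forces e = False.
Set w = True.
  then (n | p | ~w) forces p = True.
Set g = True.
All clauses satisfied.

u = True, v = True, w = True, q = False, e = False, p = True, g = True, s = True, r = True, n = False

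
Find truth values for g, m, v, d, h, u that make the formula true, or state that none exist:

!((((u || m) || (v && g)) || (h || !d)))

g: True; m: False; v: False; d: True; h: False; u: False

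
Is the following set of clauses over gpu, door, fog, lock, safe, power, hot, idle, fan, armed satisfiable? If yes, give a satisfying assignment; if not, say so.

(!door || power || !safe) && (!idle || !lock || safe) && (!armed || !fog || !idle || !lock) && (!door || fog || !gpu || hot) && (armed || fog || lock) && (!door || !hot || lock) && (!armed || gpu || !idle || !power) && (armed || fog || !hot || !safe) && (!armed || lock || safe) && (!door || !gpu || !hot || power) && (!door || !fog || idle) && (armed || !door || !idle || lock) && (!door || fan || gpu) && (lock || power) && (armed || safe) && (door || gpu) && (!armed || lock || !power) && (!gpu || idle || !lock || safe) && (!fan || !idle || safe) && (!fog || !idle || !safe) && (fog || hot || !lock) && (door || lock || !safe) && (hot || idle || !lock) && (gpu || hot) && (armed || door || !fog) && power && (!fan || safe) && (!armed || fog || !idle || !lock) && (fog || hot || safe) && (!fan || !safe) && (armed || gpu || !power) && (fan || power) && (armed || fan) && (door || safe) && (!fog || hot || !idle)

gpu = True, door = False, fog = True, lock = True, safe = True, power = True, hot = True, idle = False, fan = False, armed = True

Unit clause (power) forces power = True.
Set gpu = True.
Set door = False.
  then (door || safe) forces safe = True.
  then (door || lock || !safe) forces lock = True.
  then (!fan || !safe) forces fan = False.
  then (armed || fan) forces armed = True.
Set fog = True.
  then (!armed || !fog || !idle || !lock) forces idle = False.
  then (hot || idle || !lock) forces hot = True.
All clauses satisfied.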